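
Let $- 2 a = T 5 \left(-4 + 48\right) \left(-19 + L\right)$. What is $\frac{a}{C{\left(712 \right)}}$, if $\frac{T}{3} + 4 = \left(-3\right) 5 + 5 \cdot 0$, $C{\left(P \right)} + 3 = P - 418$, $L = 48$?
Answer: $\frac{60610}{97} \approx 624.85$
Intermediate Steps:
$C{\left(P \right)} = -421 + P$ ($C{\left(P \right)} = -3 + \left(P - 418\right) = -3 + \left(-418 + P\right) = -421 + P$)
$T = -57$ ($T = -12 + 3 \left(\left(-3\right) 5 + 5 \cdot 0\right) = -12 + 3 \left(-15 + 0\right) = -12 + 3 \left(-15\right) = -12 - 45 = -57$)
$a = 181830$ ($a = - \frac{\left(-57\right) 5 \left(-4 + 48\right) \left(-19 + 48\right)}{2} = - \frac{\left(-285\right) 44 \cdot 29}{2} = - \frac{\left(-285\right) 1276}{2} = \left(- \frac{1}{2}\right) \left(-363660\right) = 181830$)
$\frac{a}{C{\left(712 \right)}} = \frac{181830}{-421 + 712} = \frac{181830}{291} = 181830 \cdot \frac{1}{291} = \frac{60610}{97}$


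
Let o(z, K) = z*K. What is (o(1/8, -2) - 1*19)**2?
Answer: 5929/16 ≈ 370.56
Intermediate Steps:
o(z, K) = K*z
(o(1/8, -2) - 1*19)**2 = (-2/8 - 1*19)**2 = (-2*1/8 - 19)**2 = (-1/4 - 19)**2 = (-77/4)**2 = 5929/16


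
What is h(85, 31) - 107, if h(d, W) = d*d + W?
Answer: 7149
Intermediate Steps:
h(d, W) = W + d² (h(d, W) = d² + W = W + d²)
h(85, 31) - 107 = (31 + 85²) - 107 = (31 + 7225) - 1*107 = 7256 - 107 = 7149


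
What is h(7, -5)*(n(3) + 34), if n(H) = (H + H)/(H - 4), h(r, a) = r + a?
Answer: 56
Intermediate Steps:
h(r, a) = a + r
n(H) = 2*H/(-4 + H) (n(H) = (2*H)/(-4 + H) = 2*H/(-4 + H))
h(7, -5)*(n(3) + 34) = (-5 + 7)*(2*3/(-4 + 3) + 34) = 2*(2*3/(-1) + 34) = 2*(2*3*(-1) + 34) = 2*(-6 + 34) = 2*28 = 56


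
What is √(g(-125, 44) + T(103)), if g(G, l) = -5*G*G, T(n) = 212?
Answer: 3*I*√8657 ≈ 279.13*I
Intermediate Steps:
g(G, l) = -5*G²
√(g(-125, 44) + T(103)) = √(-5*(-125)² + 212) = √(-5*15625 + 212) = √(-78125 + 212) = √(-77913) = 3*I*√8657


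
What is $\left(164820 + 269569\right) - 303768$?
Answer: $130621$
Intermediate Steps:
$\left(164820 + 269569\right) - 303768 = 434389 - 303768 = 130621$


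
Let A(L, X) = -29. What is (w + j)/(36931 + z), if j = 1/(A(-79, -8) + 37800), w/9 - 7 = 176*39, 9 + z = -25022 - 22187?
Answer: -2335720870/388550277 ≈ -6.0114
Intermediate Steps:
z = -47218 (z = -9 + (-25022 - 22187) = -9 - 47209 = -47218)
w = 61839 (w = 63 + 9*(176*39) = 63 + 9*6864 = 63 + 61776 = 61839)
j = 1/37771 (j = 1/(-29 + 37800) = 1/37771 ≈ 2.6475e-5)
(w + j)/(36931 + z) = (61839 + 1/37771)/(36931 - 47218) = (2335720870/37771)/(-10287) = (2335720870/37771)*(-1/10287) = -2335720870/388550277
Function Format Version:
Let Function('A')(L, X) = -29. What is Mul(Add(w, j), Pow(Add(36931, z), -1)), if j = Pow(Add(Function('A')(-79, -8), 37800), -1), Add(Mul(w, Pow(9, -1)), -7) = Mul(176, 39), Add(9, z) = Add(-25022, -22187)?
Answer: Rational(-2335720870, 388550277) ≈ -6.0114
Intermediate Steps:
z = -47218 (z = Add(-9, Add(-25022, -22187)) = Add(-9, -47209) = -47218)
w = 61839 (w = Add(63, Mul(9, Mul(176, 39))) = Add(63, Mul(9, 6864)) = Add(63, 61776) = 61839)
j = Rational(1, 37771) (j = Pow(Add(-29, 37800), -1) = Pow(37771, -1) = Rational(1, 37771) ≈ 2.6475e-5)
Mul(Add(w, j), Pow(Add(36931, z), -1)) = Mul(Add(61839, Rational(1, 37771)), Pow(Add(36931, -47218), -1)) = Mul(Rational(2335720870, 37771), Pow(-10287, -1)) = Mul(Rational(2335720870, 37771), Rational(-1, 10287)) = Rational(-2335720870, 388550277)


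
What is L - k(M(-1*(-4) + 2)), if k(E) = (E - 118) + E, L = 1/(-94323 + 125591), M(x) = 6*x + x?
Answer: 1063113/31268 ≈ 34.000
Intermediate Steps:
M(x) = 7*x
L = 1/31268 ≈ 3.1982e-5
k(E) = -118 + 2*E (k(E) = (-118 + E) + E = -118 + 2*E)
L - k(M(-1*(-4) + 2)) = 1/31268 - (-118 + 2*(7*(-1*(-4) + 2))) = 1/31268 - (-118 + 2*(7*(4 + 2))) = 1/31268 - (-118 + 2*(7*6)) = 1/31268 - (-118 + 2*42) = 1/31268 - (-118 + 84) = 1/31268 - 1*(-34) = 1/31268 + 34 = 1063113/31268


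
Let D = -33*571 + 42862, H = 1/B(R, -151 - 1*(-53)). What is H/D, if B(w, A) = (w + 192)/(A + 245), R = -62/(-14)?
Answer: 1029/33026125 ≈ 3.1157e-5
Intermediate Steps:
R = 31/7 (R = -62*(-1/14) = 31/7 ≈ 4.4286)
B(w, A) = (192 + w)/(245 + A)
H = 1029/1375 (H = 1/((192 + 31/7)/(245 + (-151 - 1*(-53)))) = 1/((1375/7)/(245 + (-151 + 53))) = 1/((1375/7)/(245 - 98)) = 1/((1375/7)/147) = 1/((1/147)*(1375/7)) = 1/(1375/1029) = 1029/1375 ≈ 0.74836)
D = 24019 (D = -18843 + 42862 = 24019)
H/D = (1029/1375)/24019 = (1029/1375)*(1/24019) = 1029/33026125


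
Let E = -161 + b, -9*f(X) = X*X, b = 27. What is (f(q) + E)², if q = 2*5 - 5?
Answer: 1515361/81 ≈ 18708.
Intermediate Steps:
q = 5 (q = 10 - 5 = 5)
f(X) = -X²/9 (f(X) = -X*X/9 = -X²/9)
E = -134 (E = -161 + 27 = -134)
(f(q) + E)² = (-⅑*5² - 134)² = (-⅑*25 - 134)² = (-25/9 - 134)² = (-1231/9)² = 1515361/81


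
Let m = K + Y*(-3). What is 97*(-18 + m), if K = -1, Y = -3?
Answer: -970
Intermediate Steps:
m = 8 (m = -1 - 3*(-3) = -1 + 9 = 8)
97*(-18 + m) = 97*(-18 + 8) = 97*(-10) = -970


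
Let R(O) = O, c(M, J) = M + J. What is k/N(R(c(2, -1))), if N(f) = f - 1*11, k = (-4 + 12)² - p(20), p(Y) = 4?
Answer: -6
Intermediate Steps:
c(M, J) = J + M
k = 60 (k = (-4 + 12)² - 1*4 = 8² - 4 = 64 - 4 = 60)
N(f) = -11 + f (N(f) = f - 11 = -11 + f)
k/N(R(c(2, -1))) = 60/(-11 + (-1 + 2)) = 60/(-11 + 1) = 60/(-10) = 60*(-⅒) = -6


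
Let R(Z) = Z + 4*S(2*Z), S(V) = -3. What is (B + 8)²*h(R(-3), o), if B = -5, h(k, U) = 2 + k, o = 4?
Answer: -117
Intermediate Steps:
R(Z) = -12 + Z (R(Z) = Z + 4*(-3) = Z - 12 = -12 + Z)
(B + 8)²*h(R(-3), o) = (-5 + 8)²*(2 + (-12 - 3)) = 3²*(2 - 15) = 9*(-13) = -117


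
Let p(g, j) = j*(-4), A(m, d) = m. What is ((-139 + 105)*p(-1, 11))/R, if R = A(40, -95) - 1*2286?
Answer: -748/1123 ≈ -0.66607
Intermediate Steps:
p(g, j) = -4*j
R = -2246 (R = 40 - 1*2286 = 40 - 2286 = -2246)
((-139 + 105)*p(-1, 11))/R = ((-139 + 105)*(-4*11))/(-2246) = -34*(-44)*(-1/2246) = 1496*(-1/2246) = -748/1123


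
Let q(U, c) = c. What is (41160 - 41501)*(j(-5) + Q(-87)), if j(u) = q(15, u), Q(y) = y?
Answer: 31372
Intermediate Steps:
j(u) = u
(41160 - 41501)*(j(-5) + Q(-87)) = (41160 - 41501)*(-5 - 87) = -341*(-92) = 31372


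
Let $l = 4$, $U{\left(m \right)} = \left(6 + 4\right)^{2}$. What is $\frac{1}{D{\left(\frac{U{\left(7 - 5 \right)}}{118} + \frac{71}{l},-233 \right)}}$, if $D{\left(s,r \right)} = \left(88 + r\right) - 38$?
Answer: $- \frac{1}{183} \approx -0.0054645$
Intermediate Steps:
$U{\left(m \right)} = 100$ ($U{\left(m \right)} = 10^{2} = 100$)
$D{\left(s,r \right)} = 50 + r$
$\frac{1}{D{\left(\frac{U{\left(7 - 5 \right)}}{118} + \frac{71}{l},-233 \right)}} = \frac{1}{50 - 233} = \frac{1}{-183} = - \frac{1}{183}$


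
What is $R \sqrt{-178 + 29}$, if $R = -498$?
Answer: $- 498 i \sqrt{149} \approx - 6078.9 i$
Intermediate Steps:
$R \sqrt{-178 + 29} = - 498 \sqrt{-178 + 29} = - 498 \sqrt{-149} = - 498 i \sqrt{149}$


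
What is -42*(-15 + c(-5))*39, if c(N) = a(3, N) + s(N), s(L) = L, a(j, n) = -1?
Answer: 34398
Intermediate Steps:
c(N) = -1 + N
-42*(-15 + c(-5))*39 = -42*(-15 + (-1 - 5))*39 = -42*(-15 - 6)*39 = -42*(-21)*39 = 882*39 = 34398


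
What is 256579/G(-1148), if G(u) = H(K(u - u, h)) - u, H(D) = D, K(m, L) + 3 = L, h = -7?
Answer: 256579/1138 ≈ 225.46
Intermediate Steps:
K(m, L) = -3 + L
G(u) = -10 - u (G(u) = (-3 - 7) - u = -10 - u)
256579/G(-1148) = 256579/(-10 - 1*(-1148)) = 256579/(-10 + 1148) = 256579/1138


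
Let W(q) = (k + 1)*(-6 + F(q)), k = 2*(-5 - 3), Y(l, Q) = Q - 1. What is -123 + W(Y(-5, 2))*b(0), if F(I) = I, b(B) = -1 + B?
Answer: -198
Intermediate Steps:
Y(l, Q) = -1 + Q
k = -16 (k = 2*(-8) = -16)
W(q) = 90 - 15*q (W(q) = (-16 + 1)*(-6 + q) = -15*(-6 + q) = 90 - 15*q)
-123 + W(Y(-5, 2))*b(0) = -123 + (90 - 15*(-1 + 2))*(-1 + 0) = -123 + (90 - 15*1)*(-1) = -123 + (90 - 15)*(-1) = -123 + 75*(-1) = -123 - 75 = -198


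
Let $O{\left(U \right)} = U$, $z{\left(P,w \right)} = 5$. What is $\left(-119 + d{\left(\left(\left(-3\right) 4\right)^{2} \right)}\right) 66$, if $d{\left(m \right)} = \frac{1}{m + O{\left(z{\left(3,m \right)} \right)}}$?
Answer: $- \frac{1170180}{149} \approx -7853.6$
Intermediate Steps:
$d{\left(m \right)} = \frac{1}{5 + m}$ ($d{\left(m \right)} = \frac{1}{m + 5} = \frac{1}{5 + m}$)
$\left(-119 + d{\left(\left(\left(-3\right) 4\right)^{2} \right)}\right) 66 = \left(-119 + \frac{1}{5 + \left(\left(-3\right) 4\right)^{2}}\right) 66 = \left(-119 + \frac{1}{5 + \left(-12\right)^{2}}\right) 66 = \left(-119 + \frac{1}{5 + 144}\right) 66 = \left(-119 + \frac{1}{149}\right) 66 = \left(- \frac{17730}{149}\right) 66 = - \frac{1170180}{149}$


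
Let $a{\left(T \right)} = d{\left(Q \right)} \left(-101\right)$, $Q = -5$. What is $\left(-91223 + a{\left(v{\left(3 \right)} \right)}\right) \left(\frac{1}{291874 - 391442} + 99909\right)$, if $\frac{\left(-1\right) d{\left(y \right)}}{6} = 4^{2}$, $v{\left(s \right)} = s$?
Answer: $- \frac{811009342807897}{99568} \approx -8.1453 \cdot 10^{9}$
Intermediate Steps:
$d{\left(y \right)} = -96$ ($d{\left(y \right)} = - 6 \cdot 4^{2} = \left(-6\right) 16 = -96$)
$a{\left(T \right)} = 9696$ ($a{\left(T \right)} = \left(-96\right) \left(-101\right) = 9696$)
$\left(-91223 + a{\left(v{\left(3 \right)} \right)}\right) \left(\frac{1}{291874 - 391442} + 99909\right) = \left(-91223 + 9696\right) \left(\frac{1}{291874 - 391442} + 99909\right) = - 81527 \left(\frac{1}{-99568} + 99909\right) = - 81527 \left(- \frac{1}{99568} + 99909\right) = \left(-81527\right) \frac{9947739311}{99568} = - \frac{811009342807897}{99568}$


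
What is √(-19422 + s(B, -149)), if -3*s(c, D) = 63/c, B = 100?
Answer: I*√1942221/10 ≈ 139.36*I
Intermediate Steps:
s(c, D) = -21/c
√(-19422 + s(B, -149)) = √(-19422 - 21/100) = √(-1942221/100) = I*√1942221/10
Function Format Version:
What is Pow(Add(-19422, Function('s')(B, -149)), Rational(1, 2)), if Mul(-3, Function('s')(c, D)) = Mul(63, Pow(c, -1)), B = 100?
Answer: Mul(Rational(1, 10), I, Pow(1942221, Rational(1, 2))) ≈ Mul(139.36, I)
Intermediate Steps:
Function('s')(c, D) = Mul(-21, Pow(c, -1)) (Function('s')(c, D) = Mul(Rational(-1, 3), Mul(63, Pow(c, -1))) = Mul(-21, Pow(c, -1)))
Pow(Add(-19422, Function('s')(B, -149)), Rational(1, 2)) = Pow(Add(-19422, Mul(-21, Pow(100, -1))), Rational(1, 2)) = Pow(Add(-19422, Mul(-21, Rational(1, 100))), Rational(1, 2)) = Pow(Add(-19422, Rational(-21, 100)), Rational(1, 2)) = Pow(Rational(-1942221, 100), Rational(1, 2)) = Mul(Rational(1, 10), I, Pow(1942221, Rational(1, 2)))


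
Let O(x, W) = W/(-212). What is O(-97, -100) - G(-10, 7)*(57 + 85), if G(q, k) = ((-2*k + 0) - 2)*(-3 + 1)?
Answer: -240807/53 ≈ -4543.5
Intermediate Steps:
G(q, k) = 4 + 4*k (G(q, k) = (-2*k - 2)*(-2) = (-2 - 2*k)*(-2) = 4 + 4*k)
O(x, W) = -W/212 (O(x, W) = W*(-1/212) = -W/212)
O(-97, -100) - G(-10, 7)*(57 + 85) = -1/212*(-100) - (4 + 4*7)*(57 + 85) = 25/53 - (4 + 28)*142 = 25/53 - 32*142 = 25/53 - 1*4544 = 25/53 - 4544 = -240807/53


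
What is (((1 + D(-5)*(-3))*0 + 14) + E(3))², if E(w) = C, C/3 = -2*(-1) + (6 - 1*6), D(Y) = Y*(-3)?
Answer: 400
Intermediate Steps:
D(Y) = -3*Y
C = 6 (C = 3*(-2*(-1) + (6 - 1*6)) = 3*(2 + (6 - 6)) = 3*(2 + 0) = 3*2 = 6)
E(w) = 6
(((1 + D(-5)*(-3))*0 + 14) + E(3))² = (((1 - 3*(-5)*(-3))*0 + 14) + 6)² = (((1 + 15*(-3))*0 + 14) + 6)² = (((1 - 45)*0 + 14) + 6)² = ((-44*0 + 14) + 6)² = ((0 + 14) + 6)² = (14 + 6)² = 20² = 400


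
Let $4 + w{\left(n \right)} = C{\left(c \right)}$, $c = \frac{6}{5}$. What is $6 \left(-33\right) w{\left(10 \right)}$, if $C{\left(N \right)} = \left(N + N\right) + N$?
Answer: $\frac{396}{5} \approx 79.2$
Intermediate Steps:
$c = \frac{6}{5}$ ($c = 6 \cdot \frac{1}{5} = \frac{6}{5} \approx 1.2$)
$C{\left(N \right)} = 3 N$ ($C{\left(N \right)} = 2 N + N = 3 N$)
$w{\left(n \right)} = - \frac{2}{5}$ ($w{\left(n \right)} = -4 + 3 \cdot \frac{6}{5} = -4 + \frac{18}{5} = - \frac{2}{5}$)
$6 \left(-33\right) w{\left(10 \right)} = 6 \left(-33\right) \left(- \frac{2}{5}\right) = \left(-198\right) \left(- \frac{2}{5}\right) = \frac{396}{5}$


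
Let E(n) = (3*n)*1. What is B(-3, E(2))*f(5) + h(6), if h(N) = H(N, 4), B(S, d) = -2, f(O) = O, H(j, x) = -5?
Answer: -15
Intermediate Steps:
E(n) = 3*n
h(N) = -5
B(-3, E(2))*f(5) + h(6) = -2*5 - 5 = -10 - 5 = -15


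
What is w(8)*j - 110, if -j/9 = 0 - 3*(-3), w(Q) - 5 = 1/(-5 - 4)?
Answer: -506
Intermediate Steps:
w(Q) = 44/9 (w(Q) = 5 + 1/(-5 - 4) = 5 + 1/(-9) = 5 - ⅑ = 44/9)
j = -81 (j = -9*(0 - 3*(-3)) = -9*(0 + 9) = -9*9 = -81)
w(8)*j - 110 = (44/9)*(-81) - 110 = -396 - 110 = -506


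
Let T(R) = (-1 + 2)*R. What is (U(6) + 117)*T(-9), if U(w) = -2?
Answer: -1035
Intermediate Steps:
T(R) = R (T(R) = 1*R = R)
(U(6) + 117)*T(-9) = (-2 + 117)*(-9) = 115*(-9) = -1035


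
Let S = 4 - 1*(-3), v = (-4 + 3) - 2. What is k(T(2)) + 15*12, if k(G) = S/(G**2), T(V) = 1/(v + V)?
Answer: 187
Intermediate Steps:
v = -3 (v = -1 - 2 = -3)
T(V) = 1/(-3 + V)
S = 7 (S = 4 + 3 = 7)
k(G) = 7/G**2 (k(G) = 7/(G**2) = 7/G**2)
k(T(2)) + 15*12 = 7/(1/(-3 + 2))**2 + 15*12 = 7/(1/(-1))**2 + 180 = 7/(-1)**2 + 180 = 7*1 + 180 = 7 + 180 = 187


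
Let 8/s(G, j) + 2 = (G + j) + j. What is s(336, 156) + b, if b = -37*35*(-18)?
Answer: 7529134/323 ≈ 23310.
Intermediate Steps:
s(G, j) = 8/(-2 + G + 2*j) (s(G, j) = 8/(-2 + ((G + j) + j)) = 8/(-2 + (G + 2*j)) = 8/(-2 + G + 2*j))
b = 23310 (b = -1295*(-18) = 23310)
s(336, 156) + b = 8/(-2 + 336 + 2*156) + 23310 = 8/(-2 + 336 + 312) + 23310 = 8/646 + 23310 = 8*(1/646) + 23310 = 4/323 + 23310 = 7529134/323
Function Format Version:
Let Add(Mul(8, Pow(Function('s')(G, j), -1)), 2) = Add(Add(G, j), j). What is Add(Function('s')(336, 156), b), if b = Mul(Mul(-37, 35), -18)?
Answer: Rational(7529134, 323) ≈ 23310.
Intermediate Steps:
Function('s')(G, j) = Mul(8, Pow(Add(-2, G, Mul(2, j)), -1)) (Function('s')(G, j) = Mul(8, Pow(Add(-2, Add(Add(G, j), j)), -1)) = Mul(8, Pow(Add(-2, Add(G, Mul(2, j))), -1)) = Mul(8, Pow(Add(-2, G, Mul(2, j)), -1)))
b = 23310 (b = Mul(-1295, -18) = 23310)
Add(Function('s')(336, 156), b) = Add(Mul(8, Pow(Add(-2, 336, Mul(2, 156)), -1)), 23310) = Add(Mul(8, Pow(Add(-2, 336, 312), -1)), 23310) = Add(Mul(8, Pow(646, -1)), 23310) = Add(Mul(8, Rational(1, 646)), 23310) = Add(Rational(4, 323), 23310) = Rational(7529134, 323)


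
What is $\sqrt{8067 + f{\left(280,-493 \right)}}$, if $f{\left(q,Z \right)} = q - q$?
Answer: $\sqrt{8067} \approx 89.817$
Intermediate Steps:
$f{\left(q,Z \right)} = 0$
$\sqrt{8067 + f{\left(280,-493 \right)}} = \sqrt{8067 + 0} = \sqrt{8067}$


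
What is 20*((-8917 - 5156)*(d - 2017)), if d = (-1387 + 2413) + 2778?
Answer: -502969020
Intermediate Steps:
d = 3804 (d = 1026 + 2778 = 3804)
20*((-8917 - 5156)*(d - 2017)) = 20*((-8917 - 5156)*(3804 - 2017)) = 20*(-14073*1787) = 20*(-25148451) = -502969020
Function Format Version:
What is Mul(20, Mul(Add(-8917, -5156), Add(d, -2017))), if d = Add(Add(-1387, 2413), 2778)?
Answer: -502969020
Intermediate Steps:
d = 3804 (d = Add(1026, 2778) = 3804)
Mul(20, Mul(Add(-8917, -5156), Add(d, -2017))) = Mul(20, Mul(Add(-8917, -5156), Add(3804, -2017))) = Mul(20, Mul(-14073, 1787)) = Mul(20, -25148451) = -502969020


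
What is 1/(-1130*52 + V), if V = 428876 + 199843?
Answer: 1/569959 ≈ 1.7545e-6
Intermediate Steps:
V = 628719
1/(-1130*52 + V) = 1/(-1130*52 + 628719) = 1/(-58760 + 628719) = 1/569959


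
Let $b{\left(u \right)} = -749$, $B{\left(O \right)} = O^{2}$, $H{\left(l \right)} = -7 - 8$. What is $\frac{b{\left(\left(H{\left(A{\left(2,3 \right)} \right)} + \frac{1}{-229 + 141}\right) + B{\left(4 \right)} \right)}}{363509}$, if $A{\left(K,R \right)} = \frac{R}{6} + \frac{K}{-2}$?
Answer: $- \frac{749}{363509} \approx -0.0020605$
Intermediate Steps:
$A{\left(K,R \right)} = - \frac{K}{2} + \frac{R}{6}$ ($A{\left(K,R \right)} = R \frac{1}{6} + K \left(- \frac{1}{2}\right) = \frac{R}{6} - \frac{K}{2} = - \frac{K}{2} + \frac{R}{6}$)
$H{\left(l \right)} = -15$ ($H{\left(l \right)} = -7 - 8 = -15$)
$\frac{b{\left(\left(H{\left(A{\left(2,3 \right)} \right)} + \frac{1}{-229 + 141}\right) + B{\left(4 \right)} \right)}}{363509} = - \frac{749}{363509}$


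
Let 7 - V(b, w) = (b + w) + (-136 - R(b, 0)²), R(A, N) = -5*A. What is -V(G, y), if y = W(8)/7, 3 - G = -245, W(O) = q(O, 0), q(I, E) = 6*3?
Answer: -10762447/7 ≈ -1.5375e+6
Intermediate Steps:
q(I, E) = 18
W(O) = 18
G = 248 (G = 3 - 1*(-245) = 3 + 245 = 248)
y = 18/7 ≈ 2.5714
V(b, w) = 143 - b - w + 25*b² (V(b, w) = 7 - ((b + w) + (-136 - (-5*b)²)) = 7 - ((b + w) + (-136 - 25*b²)) = 7 - (-136 + b + w - 25*b²) = 7 + (136 - b - w + 25*b²) = 143 - b - w + 25*b²)
-V(G, y) = -(143 - 1*248 - 1*18/7 + 25*248²) = -(143 - 248 - 18/7 + 25*61504) = -(143 - 248 - 18/7 + 1537600) = -1*10762447/7 = -10762447/7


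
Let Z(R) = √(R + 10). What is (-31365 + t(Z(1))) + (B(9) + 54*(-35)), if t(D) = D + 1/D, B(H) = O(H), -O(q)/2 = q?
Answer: -33273 + 12*√11/11 ≈ -33269.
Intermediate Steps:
Z(R) = √(10 + R)
O(q) = -2*q
B(H) = -2*H
(-31365 + t(Z(1))) + (B(9) + 54*(-35)) = (-31365 + (√(10 + 1) + 1/(√(10 + 1)))) + (-2*9 + 54*(-35)) = (-31365 + (√11 + 1/(√11))) + (-18 - 1890) = (-31365 + (√11 + √11/11)) - 1908 = (-31365 + 12*√11/11) - 1908 = -33273 + 12*√11/11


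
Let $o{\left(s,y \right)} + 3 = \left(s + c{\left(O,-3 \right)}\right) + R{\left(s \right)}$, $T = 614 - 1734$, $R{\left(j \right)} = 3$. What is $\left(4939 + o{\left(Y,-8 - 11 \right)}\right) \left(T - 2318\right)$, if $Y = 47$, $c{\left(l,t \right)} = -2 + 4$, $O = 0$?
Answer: $-17148744$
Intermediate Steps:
$c{\left(l,t \right)} = 2$
$T = -1120$
$o{\left(s,y \right)} = 2 + s$ ($o{\left(s,y \right)} = -3 + \left(\left(s + 2\right) + 3\right) = -3 + \left(\left(2 + s\right) + 3\right) = -3 + \left(5 + s\right) = 2 + s$)
$\left(4939 + o{\left(Y,-8 - 11 \right)}\right) \left(T - 2318\right) = \left(4939 + \left(2 + 47\right)\right) \left(-1120 - 2318\right) = \left(4939 + 49\right) \left(-3438\right) = 4988 \left(-3438\right) = -17148744$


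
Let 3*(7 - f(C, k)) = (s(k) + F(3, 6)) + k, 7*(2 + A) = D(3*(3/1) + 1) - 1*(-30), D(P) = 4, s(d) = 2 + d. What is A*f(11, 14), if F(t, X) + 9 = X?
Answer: -40/7 ≈ -5.7143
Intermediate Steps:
F(t, X) = -9 + X
A = 20/7 (A = -2 + (4 - 1*(-30))/7 = -2 + (4 + 30)/7 = -2 + (⅐)*34 = -2 + 34/7 = 20/7 ≈ 2.8571)
f(C, k) = 22/3 - 2*k/3 (f(C, k) = 7 - (((2 + k) + (-9 + 6)) + k)/3 = 7 - (((2 + k) - 3) + k)/3 = 7 - ((-1 + k) + k)/3 = 7 - (-1 + 2*k)/3 = 7 + (⅓ - 2*k/3) = 22/3 - 2*k/3)
A*f(11, 14) = 20*(22/3 - ⅔*14)/7 = 20*(22/3 - 28/3)/7 = (20/7)*(-2) = -40/7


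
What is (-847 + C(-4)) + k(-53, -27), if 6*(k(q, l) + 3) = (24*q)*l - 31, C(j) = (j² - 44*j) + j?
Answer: 30341/6 ≈ 5056.8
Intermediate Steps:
C(j) = j² - 43*j
k(q, l) = -49/6 + 4*l*q (k(q, l) = -3 + ((24*q)*l - 31)/6 = -3 + (24*l*q - 31)/6 = -3 + (-31 + 24*l*q)/6 = -3 + (-31/6 + 4*l*q) = -49/6 + 4*l*q)
(-847 + C(-4)) + k(-53, -27) = (-847 - 4*(-43 - 4)) + (-49/6 + 4*(-27)*(-53)) = (-847 - 4*(-47)) + (-49/6 + 5724) = (-847 + 188) + 34295/6 = -659 + 34295/6 = 30341/6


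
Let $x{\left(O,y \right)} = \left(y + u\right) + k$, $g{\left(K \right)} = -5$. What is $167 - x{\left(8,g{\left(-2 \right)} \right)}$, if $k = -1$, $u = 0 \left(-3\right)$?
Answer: $173$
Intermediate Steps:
$u = 0$
$x{\left(O,y \right)} = -1 + y$ ($x{\left(O,y \right)} = \left(y + 0\right) - 1 = y - 1 = -1 + y$)
$167 - x{\left(8,g{\left(-2 \right)} \right)} = 167 - \left(-1 - 5\right) = 167 - -6 = 167 + 6 = 173$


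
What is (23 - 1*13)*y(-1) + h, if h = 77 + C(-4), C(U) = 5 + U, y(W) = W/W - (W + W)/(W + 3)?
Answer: 98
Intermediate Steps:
y(W) = 1 - 2*W/(3 + W)
h = 78 (h = 77 + (5 - 4) = 77 + 1 = 78)
(23 - 1*13)*y(-1) + h = (23 - 1*13)*((3 - 1*(-1))/(3 - 1)) + 78 = (23 - 13)*((3 + 1)/2) + 78 = 10*((½)*4) + 78 = 10*2 + 78 = 20 + 78 = 98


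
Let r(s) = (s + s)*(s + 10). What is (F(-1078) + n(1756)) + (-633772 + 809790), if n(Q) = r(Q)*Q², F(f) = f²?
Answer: 19124683649014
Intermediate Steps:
r(s) = 2*s*(10 + s) (r(s) = (2*s)*(10 + s) = 2*s*(10 + s))
n(Q) = 2*Q³*(10 + Q) (n(Q) = (2*Q*(10 + Q))*Q² = 2*Q³*(10 + Q))
(F(-1078) + n(1756)) + (-633772 + 809790) = ((-1078)² + 2*1756³*(10 + 1756)) + (-633772 + 809790) = (1162084 + 2*5414689216*1766) + 176018 = (1162084 + 19124682310912) + 176018 = 19124683472996 + 176018 = 19124683649014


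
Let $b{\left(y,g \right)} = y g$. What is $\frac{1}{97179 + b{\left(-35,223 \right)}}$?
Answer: $\frac{1}{89374} \approx 1.1189 \cdot 10^{-5}$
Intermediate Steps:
$b{\left(y,g \right)} = g y$
$\frac{1}{97179 + b{\left(-35,223 \right)}} = \frac{1}{97179 + 223 \left(-35\right)} = \frac{1}{97179 - 7805} = \frac{1}{89374}$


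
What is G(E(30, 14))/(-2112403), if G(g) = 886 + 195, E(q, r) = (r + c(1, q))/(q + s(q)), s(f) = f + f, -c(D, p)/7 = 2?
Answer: -1081/2112403 ≈ -0.00051174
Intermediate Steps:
c(D, p) = -14 (c(D, p) = -7*2 = -14)
s(f) = 2*f
E(q, r) = (-14 + r)/(3*q) (E(q, r) = (r - 14)/(q + 2*q) = (-14 + r)/((3*q)) = (-14 + r)*(1/(3*q)) = (-14 + r)/(3*q))
G(g) = 1081
G(E(30, 14))/(-2112403) = 1081/(-2112403) = 1081*(-1/2112403) = -1081/2112403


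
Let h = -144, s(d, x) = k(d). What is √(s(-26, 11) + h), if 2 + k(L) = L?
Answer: 2*I*√43 ≈ 13.115*I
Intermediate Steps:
k(L) = -2 + L
s(d, x) = -2 + d
√(s(-26, 11) + h) = √((-2 - 26) - 144) = √(-28 - 144) = √(-172) = 2*I*√43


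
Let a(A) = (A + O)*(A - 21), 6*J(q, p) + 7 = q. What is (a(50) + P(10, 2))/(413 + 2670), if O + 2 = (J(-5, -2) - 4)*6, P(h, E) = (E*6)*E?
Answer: 372/3083 ≈ 0.12066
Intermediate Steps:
P(h, E) = 6*E² (P(h, E) = (6*E)*E = 6*E²)
J(q, p) = -7/6 + q/6
O = -38 (O = -2 + ((-7/6 + (⅙)*(-5)) - 4)*6 = -2 + ((-7/6 - ⅚) - 4)*6 = -2 + (-2 - 4)*6 = -2 - 6*6 = -2 - 36 = -38)
a(A) = (-38 + A)*(-21 + A) (a(A) = (A - 38)*(A - 21) = (-38 + A)*(-21 + A))
(a(50) + P(10, 2))/(413 + 2670) = ((798 + 50² - 59*50) + 6*2²)/(413 + 2670) = ((798 + 2500 - 2950) + 6*4)/3083 = (348 + 24)*(1/3083) = 372*(1/3083) = 372/3083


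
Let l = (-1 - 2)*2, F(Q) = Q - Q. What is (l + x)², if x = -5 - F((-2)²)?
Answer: 121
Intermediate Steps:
F(Q) = 0
x = -5 (x = -5 - 1*0 = -5 + 0 = -5)
l = -6 (l = -3*2 = -6)
(l + x)² = (-6 - 5)² = (-11)² = 121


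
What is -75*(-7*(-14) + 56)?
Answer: -11550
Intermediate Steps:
-75*(-7*(-14) + 56) = -75*(98 + 56) = -75*154 = -11550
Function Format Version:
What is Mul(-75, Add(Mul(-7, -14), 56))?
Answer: -11550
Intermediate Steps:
Mul(-75, Add(Mul(-7, -14), 56)) = Mul(-75, Add(98, 56)) = Mul(-75, 154) = -11550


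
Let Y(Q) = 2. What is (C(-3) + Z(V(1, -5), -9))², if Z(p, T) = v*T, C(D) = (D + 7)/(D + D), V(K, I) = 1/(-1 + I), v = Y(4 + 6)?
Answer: 3136/9 ≈ 348.44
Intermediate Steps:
v = 2
C(D) = (7 + D)/(2*D) (C(D) = (7 + D)/((2*D)) = (7 + D)*(1/(2*D)) = (7 + D)/(2*D))
Z(p, T) = 2*T
(C(-3) + Z(V(1, -5), -9))² = ((½)*(7 - 3)/(-3) + 2*(-9))² = ((½)*(-⅓)*4 - 18)² = (-⅔ - 18)² = (-56/3)² = 3136/9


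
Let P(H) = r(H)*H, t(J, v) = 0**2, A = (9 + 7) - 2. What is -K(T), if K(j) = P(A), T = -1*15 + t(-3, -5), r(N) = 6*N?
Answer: -1176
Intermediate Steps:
A = 14 (A = 16 - 2 = 14)
t(J, v) = 0
P(H) = 6*H**2 (P(H) = (6*H)*H = 6*H**2)
T = -15 (T = -1*15 + 0 = -15 + 0 = -15)
K(j) = 1176 (K(j) = 6*14**2 = 6*196 = 1176)
-K(T) = -1*1176 = -1176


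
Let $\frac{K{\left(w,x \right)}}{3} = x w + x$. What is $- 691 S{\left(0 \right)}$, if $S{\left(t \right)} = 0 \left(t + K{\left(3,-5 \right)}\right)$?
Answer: $0$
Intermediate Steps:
$K{\left(w,x \right)} = 3 x + 3 w x$ ($K{\left(w,x \right)} = 3 \left(x w + x\right) = 3 \left(w x + x\right) = 3 \left(x + w x\right) = 3 x + 3 w x$)
$S{\left(t \right)} = 0$ ($S{\left(t \right)} = 0 \left(t + 3 \left(-5\right) \left(1 + 3\right)\right) = 0 \left(t + 3 \left(-5\right) 4\right) = 0 \left(t - 60\right) = 0 \left(-60 + t\right) = 0$)
$- 691 S{\left(0 \right)} = \left(-691\right) 0 = 0$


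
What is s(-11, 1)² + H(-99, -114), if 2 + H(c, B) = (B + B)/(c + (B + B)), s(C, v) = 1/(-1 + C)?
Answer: -20339/15696 ≈ -1.2958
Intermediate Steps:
H(c, B) = -2 + 2*B/(c + 2*B) (H(c, B) = -2 + (B + B)/(c + (B + B)) = -2 + (2*B)/(c + 2*B) = -2 + 2*B/(c + 2*B))
s(-11, 1)² + H(-99, -114) = (1/(-1 - 11))² + 2*(-1*(-114) - 1*(-99))/(-99 + 2*(-114)) = (1/(-12))² + 2*(114 + 99)/(-99 - 228) = (-1/12)² + 2*213/(-327) = 1/144 + 2*(-1/327)*213 = 1/144 - 142/109 = -20339/15696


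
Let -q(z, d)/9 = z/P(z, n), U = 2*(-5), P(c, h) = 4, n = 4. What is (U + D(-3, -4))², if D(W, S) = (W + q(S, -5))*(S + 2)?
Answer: 484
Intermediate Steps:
U = -10
q(z, d) = -9*z/4
D(W, S) = (2 + S)*(W - 9*S/4) (D(W, S) = (W - 9*S/4)*(S + 2) = (W - 9*S/4)*(2 + S) = (2 + S)*(W - 9*S/4))
(U + D(-3, -4))² = (-10 + (2*(-3) - 9/2*(-4) - 9/4*(-4)² - 4*(-3)))² = (-10 + (-6 + 18 - 9/4*16 + 12))² = (-10 + (-6 + 18 - 36 + 12))² = (-10 - 12)² = (-22)² = 484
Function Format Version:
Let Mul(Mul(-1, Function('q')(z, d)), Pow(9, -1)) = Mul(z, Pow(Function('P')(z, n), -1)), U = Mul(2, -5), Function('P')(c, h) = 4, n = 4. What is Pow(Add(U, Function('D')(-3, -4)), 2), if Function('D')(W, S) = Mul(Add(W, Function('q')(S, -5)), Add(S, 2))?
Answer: 484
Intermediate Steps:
U = -10
Function('q')(z, d) = Mul(Rational(-9, 4), z) (Function('q')(z, d) = Mul(-9, Mul(z, Pow(4, -1))) = Mul(-9, Mul(z, Rational(1, 4))) = Mul(-9, Mul(Rational(1, 4), z)) = Mul(Rational(-9, 4), z))
Function('D')(W, S) = Mul(Add(2, S), Add(W, Mul(Rational(-9, 4), S))) (Function('D')(W, S) = Mul(Add(W, Mul(Rational(-9, 4), S)), Add(S, 2)) = Mul(Add(W, Mul(Rational(-9, 4), S)), Add(2, S)) = Mul(Add(2, S), Add(W, Mul(Rational(-9, 4), S))))
Pow(Add(U, Function('D')(-3, -4)), 2) = Pow(Add(-10, Add(Mul(2, -3), Mul(Rational(-9, 2), -4), Mul(Rational(-9, 4), Pow(-4, 2)), Mul(-4, -3))), 2) = Pow(Add(-10, Add(-6, 18, Mul(Rational(-9, 4), 16), 12)), 2) = Pow(Add(-10, Add(-6, 18, -36, 12)), 2) = Pow(Add(-10, -12), 2) = Pow(-22, 2) = 484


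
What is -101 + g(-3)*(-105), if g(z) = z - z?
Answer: -101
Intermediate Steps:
g(z) = 0
-101 + g(-3)*(-105) = -101 + 0*(-105) = -101 + 0 = -101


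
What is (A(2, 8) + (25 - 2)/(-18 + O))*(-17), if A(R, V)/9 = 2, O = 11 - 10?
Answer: -283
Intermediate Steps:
O = 1
A(R, V) = 18 (A(R, V) = 9*2 = 18)
(A(2, 8) + (25 - 2)/(-18 + O))*(-17) = (18 + (25 - 2)/(-18 + 1))*(-17) = (18 + 23/(-17))*(-17) = (18 + 23*(-1/17))*(-17) = (18 - 23/17)*(-17) = (283/17)*(-17) = -283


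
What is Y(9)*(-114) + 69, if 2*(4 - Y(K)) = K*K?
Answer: 4230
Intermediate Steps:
Y(K) = 4 - K²/2 (Y(K) = 4 - K*K/2 = 4 - K²/2)
Y(9)*(-114) + 69 = (4 - ½*9²)*(-114) + 69 = (4 - ½*81)*(-114) + 69 = (4 - 81/2)*(-114) + 69 = -73/2*(-114) + 69 = 4161 + 69 = 4230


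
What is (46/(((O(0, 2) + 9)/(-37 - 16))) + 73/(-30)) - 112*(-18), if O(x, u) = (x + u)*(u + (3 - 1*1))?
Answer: 953779/510 ≈ 1870.2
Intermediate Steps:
O(x, u) = (2 + u)*(u + x) (O(x, u) = (u + x)*(u + (3 - 1)) = (u + x)*(u + 2) = (u + x)*(2 + u) = (2 + u)*(u + x))
(46/(((O(0, 2) + 9)/(-37 - 16))) + 73/(-30)) - 112*(-18) = (46/((((2² + 2*2 + 2*0 + 2*0) + 9)/(-37 - 16))) + 73/(-30)) - 112*(-18) = (46/((((4 + 4 + 0 + 0) + 9)/(-53))) + 73*(-1/30)) + 2016 = (46/(((8 + 9)*(-1/53))) - 73/30) + 2016 = (46/((17*(-1/53))) - 73/30) + 2016 = (46/(-17/53) - 73/30) + 2016 = (46*(-53/17) - 73/30) + 2016 = (-2438/17 - 73/30) + 2016 = -74381/510 + 2016 = 953779/510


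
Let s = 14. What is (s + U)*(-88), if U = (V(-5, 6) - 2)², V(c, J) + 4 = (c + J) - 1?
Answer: -4400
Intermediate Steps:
V(c, J) = -5 + J + c (V(c, J) = -4 + ((c + J) - 1) = -4 + ((J + c) - 1) = -4 + (-1 + J + c) = -5 + J + c)
U = 36 (U = ((-5 + 6 - 5) - 2)² = (-4 - 2)² = (-6)² = 36)
(s + U)*(-88) = (14 + 36)*(-88) = 50*(-88) = -4400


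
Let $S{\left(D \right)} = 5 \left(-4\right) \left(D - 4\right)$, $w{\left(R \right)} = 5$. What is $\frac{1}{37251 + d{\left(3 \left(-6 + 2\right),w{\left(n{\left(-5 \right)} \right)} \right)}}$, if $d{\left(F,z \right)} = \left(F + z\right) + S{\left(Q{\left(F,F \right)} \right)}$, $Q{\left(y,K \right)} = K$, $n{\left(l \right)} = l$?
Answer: $\frac{1}{37564} \approx 2.6621 \cdot 10^{-5}$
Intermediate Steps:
$S{\left(D \right)} = 80 - 20 D$ ($S{\left(D \right)} = - 20 \left(-4 + D\right) = 80 - 20 D$)
$d{\left(F,z \right)} = 80 + z - 19 F$ ($d{\left(F,z \right)} = \left(F + z\right) - \left(-80 + 20 F\right) = 80 + z - 19 F$)
$\frac{1}{37251 + d{\left(3 \left(-6 + 2\right),w{\left(n{\left(-5 \right)} \right)} \right)}} = \frac{1}{37251 + \left(80 + 5 - 19 \cdot 3 \left(-6 + 2\right)\right)} = \frac{1}{37251 + \left(80 + 5 - 19 \cdot 3 \left(-4\right)\right)} = \frac{1}{37251 + \left(80 + 5 - -228\right)} = \frac{1}{37251 + \left(80 + 5 + 228\right)} = \frac{1}{37251 + 313} = \frac{1}{37564}$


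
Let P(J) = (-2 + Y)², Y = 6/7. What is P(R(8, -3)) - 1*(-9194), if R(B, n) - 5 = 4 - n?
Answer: 450570/49 ≈ 9195.3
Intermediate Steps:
Y = 6/7 (Y = 6*(⅐) = 6/7 ≈ 0.85714)
R(B, n) = 9 - n (R(B, n) = 5 + (4 - n) = 9 - n)
P(J) = 64/49 (P(J) = (-2 + 6/7)² = (-8/7)² = 64/49)
P(R(8, -3)) - 1*(-9194) = 64/49 - 1*(-9194) = 64/49 + 9194 = 450570/49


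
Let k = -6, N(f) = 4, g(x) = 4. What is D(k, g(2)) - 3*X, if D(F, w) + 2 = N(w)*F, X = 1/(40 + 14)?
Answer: -469/18 ≈ -26.056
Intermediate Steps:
X = 1/54 ≈ 0.018519
D(F, w) = -2 + 4*F
D(k, g(2)) - 3*X = (-2 + 4*(-6)) - 3*1/54 = (-2 - 24) - 1/18 = -26 - 1/18 = -469/18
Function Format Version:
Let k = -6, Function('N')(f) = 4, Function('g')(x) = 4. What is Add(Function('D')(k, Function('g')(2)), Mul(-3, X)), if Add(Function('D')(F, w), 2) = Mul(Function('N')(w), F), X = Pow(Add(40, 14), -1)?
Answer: Rational(-469, 18) ≈ -26.056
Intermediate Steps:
X = Rational(1, 54) (X = Pow(54, -1) = Rational(1, 54) ≈ 0.018519)
Function('D')(F, w) = Add(-2, Mul(4, F))
Add(Function('D')(k, Function('g')(2)), Mul(-3, X)) = Add(Add(-2, Mul(4, -6)), Mul(-3, Rational(1, 54))) = Add(Add(-2, -24), Rational(-1, 18)) = Add(-26, Rational(-1, 18)) = Rational(-469, 18)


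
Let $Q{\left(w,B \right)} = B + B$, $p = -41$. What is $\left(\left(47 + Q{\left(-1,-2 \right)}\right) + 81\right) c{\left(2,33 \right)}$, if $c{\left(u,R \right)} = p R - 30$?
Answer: $-171492$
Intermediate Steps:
$c{\left(u,R \right)} = -30 - 41 R$ ($c{\left(u,R \right)} = - 41 R - 30 = -30 - 41 R$)
$Q{\left(w,B \right)} = 2 B$
$\left(\left(47 + Q{\left(-1,-2 \right)}\right) + 81\right) c{\left(2,33 \right)} = \left(\left(47 + 2 \left(-2\right)\right) + 81\right) \left(-30 - 1353\right) = \left(\left(47 - 4\right) + 81\right) \left(-30 - 1353\right) = \left(43 + 81\right) \left(-1383\right) = 124 \left(-1383\right) = -171492$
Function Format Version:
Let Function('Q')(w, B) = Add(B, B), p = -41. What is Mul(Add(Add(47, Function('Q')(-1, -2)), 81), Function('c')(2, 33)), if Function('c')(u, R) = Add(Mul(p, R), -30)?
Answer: -171492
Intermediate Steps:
Function('c')(u, R) = Add(-30, Mul(-41, R)) (Function('c')(u, R) = Add(Mul(-41, R), -30) = Add(-30, Mul(-41, R)))
Function('Q')(w, B) = Mul(2, B)
Mul(Add(Add(47, Function('Q')(-1, -2)), 81), Function('c')(2, 33)) = Mul(Add(Add(47, Mul(2, -2)), 81), Add(-30, Mul(-41, 33))) = Mul(Add(Add(47, -4), 81), Add(-30, -1353)) = Mul(Add(43, 81), -1383) = Mul(124, -1383) = -171492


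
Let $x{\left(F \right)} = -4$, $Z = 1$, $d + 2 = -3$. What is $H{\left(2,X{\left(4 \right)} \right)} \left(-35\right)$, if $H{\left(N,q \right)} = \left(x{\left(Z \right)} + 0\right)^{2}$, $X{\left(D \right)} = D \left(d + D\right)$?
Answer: $-560$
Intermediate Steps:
$d = -5$ ($d = -2 - 3 = -5$)
$X{\left(D \right)} = D \left(-5 + D\right)$
$H{\left(N,q \right)} = 16$ ($H{\left(N,q \right)} = \left(-4 + 0\right)^{2} = \left(-4\right)^{2} = 16$)
$H{\left(2,X{\left(4 \right)} \right)} \left(-35\right) = 16 \left(-35\right) = -560$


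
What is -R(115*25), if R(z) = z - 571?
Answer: -2304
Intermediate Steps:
R(z) = -571 + z
-R(115*25) = -(-571 + 115*25) = -(-571 + 2875) = -1*2304 = -2304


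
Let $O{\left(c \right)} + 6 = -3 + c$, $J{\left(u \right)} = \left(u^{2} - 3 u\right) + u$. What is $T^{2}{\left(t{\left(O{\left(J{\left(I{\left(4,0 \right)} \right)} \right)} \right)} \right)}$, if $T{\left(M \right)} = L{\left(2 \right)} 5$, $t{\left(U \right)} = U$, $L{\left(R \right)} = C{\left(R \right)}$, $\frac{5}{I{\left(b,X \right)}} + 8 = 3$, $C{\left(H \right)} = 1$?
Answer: $25$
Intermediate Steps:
$I{\left(b,X \right)} = -1$ ($I{\left(b,X \right)} = \frac{5}{-8 + 3} = \frac{5}{-5} = 5 \left(- \frac{1}{5}\right) = -1$)
$L{\left(R \right)} = 1$
$J{\left(u \right)} = u^{2} - 2 u$
$O{\left(c \right)} = -9 + c$ ($O{\left(c \right)} = -6 + \left(-3 + c\right) = -9 + c$)
$T{\left(M \right)} = 5$ ($T{\left(M \right)} = 1 \cdot 5 = 5$)
$T^{2}{\left(t{\left(O{\left(J{\left(I{\left(4,0 \right)} \right)} \right)} \right)} \right)} = 5^{2} = 25$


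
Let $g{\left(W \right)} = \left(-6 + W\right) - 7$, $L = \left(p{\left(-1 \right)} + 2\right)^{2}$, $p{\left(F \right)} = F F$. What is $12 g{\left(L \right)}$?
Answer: $-48$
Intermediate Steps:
$p{\left(F \right)} = F^{2}$
$L = 9$ ($L = \left(\left(-1\right)^{2} + 2\right)^{2} = \left(1 + 2\right)^{2} = 3^{2} = 9$)
$g{\left(W \right)} = -13 + W$
$12 g{\left(L \right)} = 12 \left(-13 + 9\right) = 12 \left(-4\right) = -48$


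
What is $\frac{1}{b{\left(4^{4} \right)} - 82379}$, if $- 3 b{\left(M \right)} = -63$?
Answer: $- \frac{1}{82358} \approx -1.2142 \cdot 10^{-5}$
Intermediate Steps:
$b{\left(M \right)} = 21$ ($b{\left(M \right)} = \left(- \frac{1}{3}\right) \left(-63\right) = 21$)
$\frac{1}{b{\left(4^{4} \right)} - 82379} = \frac{1}{21 - 82379} = \frac{1}{-82358} = - \frac{1}{82358}$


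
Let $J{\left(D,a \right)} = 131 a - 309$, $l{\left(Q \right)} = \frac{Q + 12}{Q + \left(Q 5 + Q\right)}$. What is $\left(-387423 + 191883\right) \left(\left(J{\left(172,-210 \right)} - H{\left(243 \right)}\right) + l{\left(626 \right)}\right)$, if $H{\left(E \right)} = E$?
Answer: $\frac{12022488087420}{2191} \approx 5.4872 \cdot 10^{9}$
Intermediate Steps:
$l{\left(Q \right)} = \frac{12 + Q}{7 Q}$ ($l{\left(Q \right)} = \frac{12 + Q}{Q + \left(5 Q + Q\right)} = \frac{12 + Q}{Q + 6 Q} = \frac{12 + Q}{7 Q}$)
$J{\left(D,a \right)} = -309 + 131 a$
$\left(-387423 + 191883\right) \left(\left(J{\left(172,-210 \right)} - H{\left(243 \right)}\right) + l{\left(626 \right)}\right) = \left(-387423 + 191883\right) \left(\left(\left(-309 + 131 \left(-210\right)\right) - 243\right) + \frac{12 + 626}{7 \cdot 626}\right) = - 195540 \left(\left(\left(-309 - 27510\right) - 243\right) + \frac{1}{7} \cdot \frac{1}{626} \cdot 638\right) = - 195540 \left(\left(-27819 - 243\right) + \frac{319}{2191}\right) = - 195540 \left(-28062 + \frac{319}{2191}\right) = \left(-195540\right) \left(- \frac{61483523}{2191}\right) = \frac{12022488087420}{2191}$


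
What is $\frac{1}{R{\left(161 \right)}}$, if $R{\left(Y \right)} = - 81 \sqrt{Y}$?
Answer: $- \frac{\sqrt{161}}{13041} \approx -0.00097298$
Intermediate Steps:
$\frac{1}{R{\left(161 \right)}} = \frac{1}{\left(-81\right) \sqrt{161}} = - \frac{\sqrt{161}}{13041}$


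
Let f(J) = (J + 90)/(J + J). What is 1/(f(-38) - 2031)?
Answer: -19/38602 ≈ -0.00049220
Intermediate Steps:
f(J) = (90 + J)/(2*J) (f(J) = (90 + J)/((2*J)) = (90 + J)*(1/(2*J)) = (90 + J)/(2*J))
1/(f(-38) - 2031) = 1/((1/2)*(90 - 38)/(-38) - 2031) = 1/((1/2)*(-1/38)*52 - 2031) = 1/(-13/19 - 2031) = 1/(-38602/19) = -19/38602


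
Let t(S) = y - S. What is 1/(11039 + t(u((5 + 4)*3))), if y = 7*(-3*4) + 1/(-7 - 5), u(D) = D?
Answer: 12/131135 ≈ 9.1509e-5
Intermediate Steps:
y = -1009/12 (y = 7*(-12) + 1/(-12) = -84 - 1/12 = -1009/12 ≈ -84.083)
t(S) = -1009/12 - S
1/(11039 + t(u((5 + 4)*3))) = 1/(11039 + (-1009/12 - (5 + 4)*3)) = 1/(11039 + (-1009/12 - 9*3)) = 1/(11039 + (-1009/12 - 1*27)) = 1/(11039 + (-1009/12 - 27)) = 1/(11039 - 1333/12) = 1/(131135/12) = 12/131135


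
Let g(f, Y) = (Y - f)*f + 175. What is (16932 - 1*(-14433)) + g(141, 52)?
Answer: 18991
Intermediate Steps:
g(f, Y) = 175 + f*(Y - f) (g(f, Y) = f*(Y - f) + 175 = 175 + f*(Y - f))
(16932 - 1*(-14433)) + g(141, 52) = (16932 - 1*(-14433)) + (175 - 1*141² + 52*141) = (16932 + 14433) + (175 - 1*19881 + 7332) = 31365 + (175 - 19881 + 7332) = 31365 - 12374 = 18991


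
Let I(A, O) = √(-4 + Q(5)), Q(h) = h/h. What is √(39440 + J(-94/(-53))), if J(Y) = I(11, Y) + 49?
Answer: √(39489 + I*√3) ≈ 198.72 + 0.0044*I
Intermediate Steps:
Q(h) = 1
I(A, O) = I*√3 (I(A, O) = √(-4 + 1) = √(-3) = I*√3)
J(Y) = 49 + I*√3 (J(Y) = I*√3 + 49 = 49 + I*√3)
√(39440 + J(-94/(-53))) = √(39440 + (49 + I*√3)) = √(39489 + I*√3)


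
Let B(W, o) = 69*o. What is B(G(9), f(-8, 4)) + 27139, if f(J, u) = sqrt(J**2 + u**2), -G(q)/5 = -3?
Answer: 27139 + 276*sqrt(5) ≈ 27756.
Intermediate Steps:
G(q) = 15 (G(q) = -5*(-3) = 15)
B(G(9), f(-8, 4)) + 27139 = 69*sqrt((-8)**2 + 4**2) + 27139 = 69*sqrt(64 + 16) + 27139 = 69*sqrt(80) + 27139 = 69*(4*sqrt(5)) + 27139 = 276*sqrt(5) + 27139 = 27139 + 276*sqrt(5)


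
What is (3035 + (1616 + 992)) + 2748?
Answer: 8391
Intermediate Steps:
(3035 + (1616 + 992)) + 2748 = (3035 + 2608) + 2748 = 5643 + 2748 = 8391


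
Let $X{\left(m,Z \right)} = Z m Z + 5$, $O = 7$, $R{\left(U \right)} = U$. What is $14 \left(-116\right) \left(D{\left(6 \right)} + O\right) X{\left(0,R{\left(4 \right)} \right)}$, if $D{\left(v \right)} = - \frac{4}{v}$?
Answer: $- \frac{154280}{3} \approx -51427.0$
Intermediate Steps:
$X{\left(m,Z \right)} = 5 + m Z^{2}$ ($X{\left(m,Z \right)} = m Z^{2} + 5 = 5 + m Z^{2}$)
$14 \left(-116\right) \left(D{\left(6 \right)} + O\right) X{\left(0,R{\left(4 \right)} \right)} = 14 \left(-116\right) \left(- \frac{4}{6} + 7\right) \left(5 + 0 \cdot 4^{2}\right) = - 1624 \left(\left(-4\right) \frac{1}{6} + 7\right) \left(5 + 0 \cdot 16\right) = - 1624 \left(- \frac{2}{3} + 7\right) \left(5 + 0\right) = - 1624 \cdot \frac{19}{3} \cdot 5 = \left(-1624\right) \frac{95}{3} = - \frac{154280}{3}$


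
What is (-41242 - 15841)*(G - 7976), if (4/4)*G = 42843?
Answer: -1990312961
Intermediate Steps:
G = 42843
(-41242 - 15841)*(G - 7976) = (-41242 - 15841)*(42843 - 7976) = -57083*34867 = -1990312961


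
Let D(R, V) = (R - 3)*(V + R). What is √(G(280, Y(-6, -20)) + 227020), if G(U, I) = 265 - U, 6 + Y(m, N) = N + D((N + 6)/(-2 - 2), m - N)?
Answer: √227005 ≈ 476.45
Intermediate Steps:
D(R, V) = (-3 + R)*(R + V)
Y(m, N) = -3/2 + (-3/2 - N/4)² - 3*m + 19*N/4 + (-3/2 - N/4)*(m - N) (Y(m, N) = -6 + (N + (((N + 6)/(-2 - 2))² - 3*(N + 6)/(-2 - 2) - 3*(m - N) + ((N + 6)/(-2 - 2))*(m - N))) = -6 + (N + (((6 + N)/(-4))² - 3*(6 + N)/(-4) + (-3*m + 3*N) + ((6 + N)/(-4))*(m - N))) = -6 + (N + (((6 + N)*(-¼))² - 3*(6 + N)*(-1)/4 + (-3*m + 3*N) + ((6 + N)*(-¼))*(m - N))) = -6 + (N + ((-3/2 - N/4)² - 3*(-3/2 - N/4) + (-3*m + 3*N) + (-3/2 - N/4)*(m - N))) = -6 + (N + ((-3/2 - N/4)² + (9/2 + 3*N/4) + (-3*m + 3*N) + (-3/2 - N/4)*(m - N))) = -6 + (N + (9/2 + (-3/2 - N/4)² - 3*m + 15*N/4 + (-3/2 - N/4)*(m - N))) = -6 + (9/2 + (-3/2 - N/4)² - 3*m + 19*N/4 + (-3/2 - N/4)*(m - N)) = -3/2 + (-3/2 - N/4)² - 3*m + 19*N/4 + (-3/2 - N/4)*(m - N))
√(G(280, Y(-6, -20)) + 227020) = √((265 - 1*280) + 227020) = √((265 - 280) + 227020) = √(-15 + 227020) = √227005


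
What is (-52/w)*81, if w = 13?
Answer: -324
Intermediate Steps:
(-52/w)*81 = (-52/13)*81 = ((1/13)*(-52))*81 = -4*81 = -324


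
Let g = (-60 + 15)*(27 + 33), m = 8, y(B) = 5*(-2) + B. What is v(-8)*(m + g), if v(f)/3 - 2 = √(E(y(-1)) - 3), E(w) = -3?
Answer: -16152 - 8076*I*√6 ≈ -16152.0 - 19782.0*I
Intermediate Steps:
y(B) = -10 + B
v(f) = 6 + 3*I*√6 (v(f) = 6 + 3*√(-3 - 3) = 6 + 3*√(-6) = 6 + 3*(I*√6) = 6 + 3*I*√6)
g = -2700 (g = -45*60 = -2700)
v(-8)*(m + g) = (6 + 3*I*√6)*(8 - 2700) = (6 + 3*I*√6)*(-2692) = -16152 - 8076*I*√6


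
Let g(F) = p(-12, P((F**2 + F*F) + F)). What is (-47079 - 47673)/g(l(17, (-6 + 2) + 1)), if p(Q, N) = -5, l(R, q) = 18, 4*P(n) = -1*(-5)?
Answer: 94752/5 ≈ 18950.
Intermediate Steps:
P(n) = 5/4 (P(n) = (-1*(-5))/4 = (1/4)*5 = 5/4)
g(F) = -5
(-47079 - 47673)/g(l(17, (-6 + 2) + 1)) = (-47079 - 47673)/(-5) = -94752*(-1/5) = 94752/5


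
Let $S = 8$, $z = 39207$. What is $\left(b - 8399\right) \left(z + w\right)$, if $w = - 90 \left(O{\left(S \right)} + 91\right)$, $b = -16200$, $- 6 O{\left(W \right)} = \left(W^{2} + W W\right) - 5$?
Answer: $-808372338$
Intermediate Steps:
$O{\left(W \right)} = \frac{5}{6} - \frac{W^{2}}{3}$ ($O{\left(W \right)} = - \frac{\left(W^{2} + W W\right) - 5}{6} = - \frac{\left(W^{2} + W^{2}\right) - 5}{6} = - \frac{2 W^{2} - 5}{6} = - \frac{-5 + 2 W^{2}}{6} = \frac{5}{6} - \frac{W^{2}}{3}$)
$w = -6345$ ($w = - 90 \left(\left(\frac{5}{6} - \frac{8^{2}}{3}\right) + 91\right) = - 90 \left(\left(\frac{5}{6} - \frac{64}{3}\right) + 91\right) = - 90 \left(- \frac{41}{2} + 91\right) = \left(-90\right) \frac{141}{2} = -6345$)
$\left(b - 8399\right) \left(z + w\right) = \left(-16200 - 8399\right) \left(39207 - 6345\right) = \left(-24599\right) 32862 = -808372338$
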